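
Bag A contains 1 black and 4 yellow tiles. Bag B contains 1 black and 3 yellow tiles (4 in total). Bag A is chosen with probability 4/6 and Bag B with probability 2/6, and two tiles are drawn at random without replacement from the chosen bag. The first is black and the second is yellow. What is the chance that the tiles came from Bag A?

8/13

P(E | Bag A) = 1/5; P(E | Bag B) = 1/4.
P(E) = 2/3·1/5 + 1/3·1/4 = 13/60.
By Bayes' rule, P(Bag A | E) = 2/15 / 13/60 = 8/13 ≈ 0.6154.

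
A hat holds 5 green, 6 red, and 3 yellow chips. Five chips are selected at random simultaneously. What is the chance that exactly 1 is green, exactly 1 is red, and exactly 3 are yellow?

15/1001

Unordered draws without replacement: count favorable combinations over C(14,5).
Favorable = C(5,1) · C(6,1) · C(3,3) = 30; total = C(14,5) = 2002.
P = 30/2002 = 15/1001 ≈ 0.0150.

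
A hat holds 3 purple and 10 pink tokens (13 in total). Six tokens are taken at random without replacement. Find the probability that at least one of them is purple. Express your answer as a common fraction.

251/286

Use the complement: P(at least one purple) = 1 − P(no purple).
P(none) = C(10,6)/C(13,6) = 210/1716.
So P = 1 − 210/1716 = 251/286 ≈ 0.8776.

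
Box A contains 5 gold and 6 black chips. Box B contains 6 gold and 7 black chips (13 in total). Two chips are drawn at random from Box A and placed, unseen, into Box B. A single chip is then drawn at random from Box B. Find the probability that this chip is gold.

Condition on how many of the transferred chips are gold (from Box A: 5 gold of 11; then Box B has 15 total).
  0 gold: C(5,0)C(6,2)/C(11,2) = 3/11; then P = 6/15
  1 gold: C(5,1)C(6,1)/C(11,2) = 6/11; then P = 7/15
  2 gold: C(5,2)C(6,0)/C(11,2) = 2/11; then P = 8/15
P(gold from Box B) = 76/165 ≈ 0.4606.

76/165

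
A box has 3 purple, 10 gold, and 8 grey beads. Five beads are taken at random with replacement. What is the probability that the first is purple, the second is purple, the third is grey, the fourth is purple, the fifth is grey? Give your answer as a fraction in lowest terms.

Multiply the conditional probability of each draw in order, with replacement (the composition resets each draw).
P = (3/21) · (3/21) · (8/21) · (3/21) · (8/21) = 64/151263 ≈ 0.0004.

64/151263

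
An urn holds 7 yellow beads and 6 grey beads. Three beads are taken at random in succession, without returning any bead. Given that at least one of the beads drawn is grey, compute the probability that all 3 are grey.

20/251

P(all 3 grey) = C(6,3)/C(13,3) = 10/143; P(at least one grey) = 1 − C(7,3)/C(13,3) = 251/286.
Since 'all 3 grey' ⊆ 'at least one grey', P(all 3 | at least one) = 10/143 / 251/286 = 20/251 ≈ 0.0797.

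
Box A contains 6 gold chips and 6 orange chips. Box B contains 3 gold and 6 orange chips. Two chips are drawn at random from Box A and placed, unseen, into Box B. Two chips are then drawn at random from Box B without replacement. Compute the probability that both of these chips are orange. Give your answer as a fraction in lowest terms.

467/1210

Condition on how many of the transferred chips are orange (from Box A: 6 orange of 12; then Box B has 11 total).
  0 orange: C(6,0)C(6,2)/C(12,2) = 5/22; then P = C(6,2)/C(11,2) = 3/11
  1 orange: C(6,1)C(6,1)/C(12,2) = 6/11; then P = C(7,2)/C(11,2) = 21/55
  2 orange: C(6,2)C(6,0)/C(12,2) = 5/22; then P = C(8,2)/C(11,2) = 28/55
P(both orange) = 467/1210 ≈ 0.3860.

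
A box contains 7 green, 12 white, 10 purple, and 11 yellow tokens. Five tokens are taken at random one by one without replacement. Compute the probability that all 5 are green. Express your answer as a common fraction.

Unordered draws without replacement: count favorable combinations over C(40,5).
Favorable = C(7,5) · C(12,0) · C(10,0) · C(11,0) = 21; total = C(40,5) = 658008.
P = 21/658008 = 7/219336 ≈ 0.0000.

7/219336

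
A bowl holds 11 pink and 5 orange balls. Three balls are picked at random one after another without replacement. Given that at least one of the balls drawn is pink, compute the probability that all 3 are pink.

3/10

P(all 3 pink) = C(11,3)/C(16,3) = 33/112; P(at least one pink) = 1 − C(5,3)/C(16,3) = 55/56.
Since 'all 3 pink' ⊆ 'at least one pink', P(all 3 | at least one) = 33/112 / 55/56 = 3/10 ≈ 0.3000.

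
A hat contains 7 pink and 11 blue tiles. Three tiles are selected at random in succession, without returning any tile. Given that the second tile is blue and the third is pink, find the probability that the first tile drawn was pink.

3/8

P(first=pink and the second tile is blue and the third is pink) = (7/18)·(11/17)·(6/16) = 77/816.
P(E) = Σ over first color = 77/816 + 385/2448 = 77/306.
By Bayes, P(first=pink | E) = 77/816 / 77/306 = 3/8 ≈ 0.3750.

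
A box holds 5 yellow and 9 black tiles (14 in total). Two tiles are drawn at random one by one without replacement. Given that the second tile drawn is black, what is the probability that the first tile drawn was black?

P(first=black and the second tile drawn is black) = (9/14)·(8/13) = 36/91.
P(the second tile drawn is black) = Σ over first color = 45/182 + 36/91 = 9/14.
By Bayes, P(first=black | the second tile drawn is black) = 36/91 / 9/14 = 8/13 ≈ 0.6154.

8/13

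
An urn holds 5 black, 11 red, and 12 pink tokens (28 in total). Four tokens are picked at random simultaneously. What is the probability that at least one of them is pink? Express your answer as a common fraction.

Use the complement: P(at least one pink) = 1 − P(no pink).
P(none) = C(16,4)/C(28,4) = 1820/20475.
So P = 1 − 1820/20475 = 41/45 ≈ 0.9111.

41/45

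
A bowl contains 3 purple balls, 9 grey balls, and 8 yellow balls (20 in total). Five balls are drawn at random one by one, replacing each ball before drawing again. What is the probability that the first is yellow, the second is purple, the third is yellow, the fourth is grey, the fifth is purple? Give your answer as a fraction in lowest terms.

81/50000

Multiply the conditional probability of each draw in order, with replacement (the composition resets each draw).
P = (8/20) · (3/20) · (8/20) · (9/20) · (3/20) = 81/50000 ≈ 0.0016.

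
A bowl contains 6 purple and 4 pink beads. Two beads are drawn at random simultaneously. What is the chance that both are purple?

1/3

Unordered draws without replacement: count favorable combinations over C(10,2).
Favorable = C(6,2) · C(4,0) = 15; total = C(10,2) = 45.
P = 15/45 = 1/3 ≈ 0.3333.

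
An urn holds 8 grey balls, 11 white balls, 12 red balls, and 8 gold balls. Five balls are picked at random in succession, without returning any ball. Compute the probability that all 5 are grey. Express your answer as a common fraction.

Unordered draws without replacement: count favorable combinations over C(39,5).
Favorable = C(8,5) · C(11,0) · C(12,0) · C(8,0) = 56; total = C(39,5) = 575757.
P = 56/575757 = 8/82251 ≈ 0.0001.

8/82251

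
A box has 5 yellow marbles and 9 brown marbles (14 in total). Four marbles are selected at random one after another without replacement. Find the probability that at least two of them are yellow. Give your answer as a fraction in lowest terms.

5/11

Sum the hypergeometric tail for j = 2,…,4 yellow marbles.
Favorable = C(5,2)·C(9,2) + C(5,3)·C(9,1) + C(5,4)·C(9,0) = 455; total = C(14,4) = 1001.
P = 455/1001 = 5/11 ≈ 0.4545.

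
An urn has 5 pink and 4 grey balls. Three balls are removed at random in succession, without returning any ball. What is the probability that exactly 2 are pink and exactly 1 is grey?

10/21

Unordered draws without replacement: count favorable combinations over C(9,3).
Favorable = C(5,2) · C(4,1) = 40; total = C(9,3) = 84.
P = 40/84 = 10/21 ≈ 0.4762.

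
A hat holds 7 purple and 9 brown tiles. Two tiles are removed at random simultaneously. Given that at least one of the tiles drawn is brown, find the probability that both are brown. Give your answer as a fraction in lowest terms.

P(both brown) = C(9,2)/C(16,2) = 3/10; P(at least one brown) = 1 − C(7,2)/C(16,2) = 33/40.
Since 'both brown' ⊆ 'at least one brown', P(both | at least one) = 3/10 / 33/40 = 4/11 ≈ 0.3636.

4/11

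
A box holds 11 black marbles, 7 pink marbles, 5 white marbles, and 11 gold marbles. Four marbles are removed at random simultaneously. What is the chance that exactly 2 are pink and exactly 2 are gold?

105/4216

Unordered draws without replacement: count favorable combinations over C(34,4).
Favorable = C(11,0) · C(7,2) · C(5,0) · C(11,2) = 1155; total = C(34,4) = 46376.
P = 1155/46376 = 105/4216 ≈ 0.0249.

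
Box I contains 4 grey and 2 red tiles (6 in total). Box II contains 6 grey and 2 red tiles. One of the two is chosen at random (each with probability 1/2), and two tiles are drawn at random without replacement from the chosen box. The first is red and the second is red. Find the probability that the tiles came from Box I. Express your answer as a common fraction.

P(E | Box I) = 1/15; P(E | Box II) = 1/28.
P(E) = 1/2·1/15 + 1/2·1/28 = 43/840.
By Bayes' rule, P(Box I | E) = 1/30 / 43/840 = 28/43 ≈ 0.6512.

28/43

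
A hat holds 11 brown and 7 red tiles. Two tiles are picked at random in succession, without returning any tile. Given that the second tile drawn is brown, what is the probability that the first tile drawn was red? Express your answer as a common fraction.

7/17

P(first=red and the second tile drawn is brown) = (7/18)·(11/17) = 77/306.
P(the second tile drawn is brown) = Σ over first color = 55/153 + 77/306 = 11/18.
By Bayes, P(first=red | the second tile drawn is brown) = 77/306 / 11/18 = 7/17 ≈ 0.4118.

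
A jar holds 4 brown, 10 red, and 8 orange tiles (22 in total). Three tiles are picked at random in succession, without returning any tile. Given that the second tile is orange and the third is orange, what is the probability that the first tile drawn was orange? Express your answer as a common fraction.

P(first=orange and the second tile is orange and the third is orange) = (8/22)·(7/21)·(6/20) = 2/55.
P(E) = Σ over first color = 4/165 + 2/33 + 2/55 = 4/33.
By Bayes, P(first=orange | E) = 2/55 / 4/33 = 3/10 ≈ 0.3000.

3/10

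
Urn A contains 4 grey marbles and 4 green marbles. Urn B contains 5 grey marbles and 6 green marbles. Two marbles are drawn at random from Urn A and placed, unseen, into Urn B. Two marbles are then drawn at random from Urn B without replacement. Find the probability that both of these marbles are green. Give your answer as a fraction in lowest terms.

Condition on how many of the transferred marbles are green (from Urn A: 4 green of 8; then Urn B has 13 total).
  0 green: C(4,0)C(4,2)/C(8,2) = 3/14; then P = C(6,2)/C(13,2) = 5/26
  1 green: C(4,1)C(4,1)/C(8,2) = 4/7; then P = C(7,2)/C(13,2) = 7/26
  2 green: C(4,2)C(4,0)/C(8,2) = 3/14; then P = C(8,2)/C(13,2) = 14/39
P(both green) = 99/364 ≈ 0.2720.

99/364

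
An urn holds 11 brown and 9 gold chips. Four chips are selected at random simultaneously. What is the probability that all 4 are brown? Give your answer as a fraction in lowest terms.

22/323

Unordered draws without replacement: count favorable combinations over C(20,4).
Favorable = C(11,4) · C(9,0) = 330; total = C(20,4) = 4845.
P = 330/4845 = 22/323 ≈ 0.0681.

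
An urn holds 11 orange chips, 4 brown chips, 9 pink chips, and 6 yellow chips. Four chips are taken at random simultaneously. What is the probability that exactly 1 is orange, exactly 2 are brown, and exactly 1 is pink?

Unordered draws without replacement: count favorable combinations over C(30,4).
Favorable = C(11,1) · C(4,2) · C(9,1) · C(6,0) = 594; total = C(30,4) = 27405.
P = 594/27405 = 22/1015 ≈ 0.0217.

22/1015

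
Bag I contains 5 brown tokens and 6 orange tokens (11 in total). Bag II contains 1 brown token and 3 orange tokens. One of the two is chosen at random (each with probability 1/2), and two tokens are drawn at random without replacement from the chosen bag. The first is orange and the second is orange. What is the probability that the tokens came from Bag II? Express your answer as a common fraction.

P(E | Bag I) = 3/11; P(E | Bag II) = 1/2.
P(E) = 1/2·3/11 + 1/2·1/2 = 17/44.
By Bayes' rule, P(Bag II | E) = 1/4 / 17/44 = 11/17 ≈ 0.6471.

11/17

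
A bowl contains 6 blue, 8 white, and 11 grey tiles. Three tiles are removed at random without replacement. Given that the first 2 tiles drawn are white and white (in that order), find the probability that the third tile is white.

After removing 2 white, the bowl has 6 white out of 23 remaining.
P(third is white | given) = 6/23 ≈ 0.2609.

6/23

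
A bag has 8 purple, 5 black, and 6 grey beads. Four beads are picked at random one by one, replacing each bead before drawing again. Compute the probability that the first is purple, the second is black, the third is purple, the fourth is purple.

2560/130321

Multiply the conditional probability of each draw in order, with replacement (the composition resets each draw).
P = (8/19) · (5/19) · (8/19) · (8/19) = 2560/130321 ≈ 0.0196.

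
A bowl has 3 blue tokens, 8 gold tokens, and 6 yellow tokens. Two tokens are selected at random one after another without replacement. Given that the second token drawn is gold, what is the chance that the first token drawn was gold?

P(first=gold and the second token drawn is gold) = (8/17)·(7/16) = 7/34.
P(the second token drawn is gold) = Σ over first color = 3/34 + 7/34 + 3/17 = 8/17.
By Bayes, P(first=gold | the second token drawn is gold) = 7/34 / 8/17 = 7/16 ≈ 0.4375.

7/16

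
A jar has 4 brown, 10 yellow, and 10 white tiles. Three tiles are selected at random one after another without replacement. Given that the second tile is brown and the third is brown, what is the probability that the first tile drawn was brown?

P(first=brown and the second tile is brown and the third is brown) = (4/24)·(3/23)·(2/22) = 1/506.
P(E) = Σ over first color = 1/506 + 5/506 + 5/506 = 1/46.
By Bayes, P(first=brown | E) = 1/506 / 1/46 = 1/11 ≈ 0.0909.

1/11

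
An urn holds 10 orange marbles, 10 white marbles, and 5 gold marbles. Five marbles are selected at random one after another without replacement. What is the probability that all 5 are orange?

6/1265

Unordered draws without replacement: count favorable combinations over C(25,5).
Favorable = C(10,5) · C(10,0) · C(5,0) = 252; total = C(25,5) = 53130.
P = 252/53130 = 6/1265 ≈ 0.0047.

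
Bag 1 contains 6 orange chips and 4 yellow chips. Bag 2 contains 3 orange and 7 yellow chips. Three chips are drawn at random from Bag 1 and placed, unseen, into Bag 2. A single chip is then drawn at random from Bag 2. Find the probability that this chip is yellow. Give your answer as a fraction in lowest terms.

Condition on how many of the transferred chips are yellow (from Bag 1: 4 yellow of 10; then Bag 2 has 13 total).
  0 yellow: C(4,0)C(6,3)/C(10,3) = 1/6; then P = 7/13
  1 yellow: C(4,1)C(6,2)/C(10,3) = 1/2; then P = 8/13
  2 yellow: C(4,2)C(6,1)/C(10,3) = 3/10; then P = 9/13
  3 yellow: C(4,3)C(6,0)/C(10,3) = 1/30; then P = 10/13
P(yellow from Bag 2) = 41/65 ≈ 0.6308.

41/65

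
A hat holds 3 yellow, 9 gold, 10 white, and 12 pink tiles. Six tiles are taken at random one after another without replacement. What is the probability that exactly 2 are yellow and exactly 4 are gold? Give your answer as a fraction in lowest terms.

189/672452

Unordered draws without replacement: count favorable combinations over C(34,6).
Favorable = C(3,2) · C(9,4) · C(10,0) · C(12,0) = 378; total = C(34,6) = 1344904.
P = 378/1344904 = 189/672452 ≈ 0.0003.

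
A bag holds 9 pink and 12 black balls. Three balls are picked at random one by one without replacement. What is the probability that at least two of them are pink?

Sum the hypergeometric tail for j = 2,…,3 pink balls.
Favorable = C(9,2)·C(12,1) + C(9,3)·C(12,0) = 516; total = C(21,3) = 1330.
P = 516/1330 = 258/665 ≈ 0.3880.

258/665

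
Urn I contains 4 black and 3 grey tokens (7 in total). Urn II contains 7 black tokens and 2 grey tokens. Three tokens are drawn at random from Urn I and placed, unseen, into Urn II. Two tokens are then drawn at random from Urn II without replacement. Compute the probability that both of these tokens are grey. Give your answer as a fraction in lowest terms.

Condition on how many of the transferred tokens are grey (from Urn I: 3 grey of 7; then Urn II has 12 total).
  0 grey: C(3,0)C(4,3)/C(7,3) = 4/35; then P = C(2,2)/C(12,2) = 1/66
  1 grey: C(3,1)C(4,2)/C(7,3) = 18/35; then P = C(3,2)/C(12,2) = 1/22
  2 grey: C(3,2)C(4,1)/C(7,3) = 12/35; then P = C(4,2)/C(12,2) = 1/11
  3 grey: C(3,3)C(4,0)/C(7,3) = 1/35; then P = C(5,2)/C(12,2) = 5/33
P(both grey) = 2/33 ≈ 0.0606.

2/33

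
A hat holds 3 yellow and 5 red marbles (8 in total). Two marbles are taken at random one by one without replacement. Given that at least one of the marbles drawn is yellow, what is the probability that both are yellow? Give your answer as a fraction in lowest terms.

1/6

P(both yellow) = C(3,2)/C(8,2) = 3/28; P(at least one yellow) = 1 − C(5,2)/C(8,2) = 9/14.
Since 'both yellow' ⊆ 'at least one yellow', P(both | at least one) = 3/28 / 9/14 = 1/6 ≈ 0.1667.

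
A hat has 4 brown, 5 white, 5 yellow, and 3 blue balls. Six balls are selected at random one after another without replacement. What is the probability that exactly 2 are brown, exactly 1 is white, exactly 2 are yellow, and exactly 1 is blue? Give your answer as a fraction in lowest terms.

225/3094

Unordered draws without replacement: count favorable combinations over C(17,6).
Favorable = C(4,2) · C(5,1) · C(5,2) · C(3,1) = 900; total = C(17,6) = 12376.
P = 900/12376 = 225/3094 ≈ 0.0727.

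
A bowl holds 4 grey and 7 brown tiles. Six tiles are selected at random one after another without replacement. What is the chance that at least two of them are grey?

Sum the hypergeometric tail for j = 2,…,4 grey tiles.
Favorable = C(4,2)·C(7,4) + C(4,3)·C(7,3) + C(4,4)·C(7,2) = 371; total = C(11,6) = 462.
P = 371/462 = 53/66 ≈ 0.8030.

53/66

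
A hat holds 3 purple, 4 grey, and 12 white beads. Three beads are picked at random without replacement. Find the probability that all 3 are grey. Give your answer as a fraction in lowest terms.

Unordered draws without replacement: count favorable combinations over C(19,3).
Favorable = C(3,0) · C(4,3) · C(12,0) = 4; total = C(19,3) = 969.
P = 4/969 = 4/969 ≈ 0.0041.

4/969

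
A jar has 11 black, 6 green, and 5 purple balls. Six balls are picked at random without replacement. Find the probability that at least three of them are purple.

Sum the hypergeometric tail for j = 3,…,5 purple balls.
Favorable = C(5,3)·C(17,3) + C(5,4)·C(17,2) + C(5,5)·C(17,1) = 7497; total = C(22,6) = 74613.
P = 7497/74613 = 21/209 ≈ 0.1005.

21/209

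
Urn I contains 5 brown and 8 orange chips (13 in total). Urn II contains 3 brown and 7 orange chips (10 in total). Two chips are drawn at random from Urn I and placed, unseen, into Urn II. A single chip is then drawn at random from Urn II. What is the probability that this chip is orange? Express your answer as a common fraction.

107/156

Condition on how many of the transferred chips are orange (from Urn I: 8 orange of 13; then Urn II has 12 total).
  0 orange: C(8,0)C(5,2)/C(13,2) = 5/39; then P = 7/12
  1 orange: C(8,1)C(5,1)/C(13,2) = 20/39; then P = 8/12
  2 orange: C(8,2)C(5,0)/C(13,2) = 14/39; then P = 9/12
P(orange from Urn II) = 107/156 ≈ 0.6859.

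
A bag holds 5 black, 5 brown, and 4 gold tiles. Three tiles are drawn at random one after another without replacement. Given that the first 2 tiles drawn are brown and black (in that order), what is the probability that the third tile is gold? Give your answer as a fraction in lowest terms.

1/3

After removing 1 black, 1 brown, the bag has 4 gold out of 12 remaining.
P(third is gold | given) = 4/12 = 1/3 ≈ 0.3333.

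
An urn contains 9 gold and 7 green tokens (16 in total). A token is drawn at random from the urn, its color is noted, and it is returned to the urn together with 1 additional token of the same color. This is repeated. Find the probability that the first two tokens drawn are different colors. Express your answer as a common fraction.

Either gold then green, or green then gold; after the first draw the total is 17.
P = (9/16)·(7/17) + (7/16)·(9/17) = 63/136 ≈ 0.4632.

63/136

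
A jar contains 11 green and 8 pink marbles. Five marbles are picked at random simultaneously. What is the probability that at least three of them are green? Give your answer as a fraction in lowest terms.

429/646

Sum the hypergeometric tail for j = 3,…,5 green marbles.
Favorable = C(11,3)·C(8,2) + C(11,4)·C(8,1) + C(11,5)·C(8,0) = 7722; total = C(19,5) = 11628.
P = 7722/11628 = 429/646 ≈ 0.6641.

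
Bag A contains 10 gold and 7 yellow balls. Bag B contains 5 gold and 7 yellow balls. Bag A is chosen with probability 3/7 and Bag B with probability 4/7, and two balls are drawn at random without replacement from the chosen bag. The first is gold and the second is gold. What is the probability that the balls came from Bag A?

891/1435

P(E | Bag A) = 45/136; P(E | Bag B) = 5/33.
P(E) = 3/7·45/136 + 4/7·5/33 = 1025/4488.
By Bayes' rule, P(Bag A | E) = 135/952 / 1025/4488 = 891/1435 ≈ 0.6209.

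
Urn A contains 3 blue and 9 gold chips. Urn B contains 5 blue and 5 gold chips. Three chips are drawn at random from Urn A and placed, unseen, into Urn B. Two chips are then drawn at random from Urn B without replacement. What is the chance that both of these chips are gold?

Condition on how many of the transferred chips are gold (from Urn A: 9 gold of 12; then Urn B has 13 total).
  0 gold: C(9,0)C(3,3)/C(12,3) = 1/220; then P = C(5,2)/C(13,2) = 5/39
  1 gold: C(9,1)C(3,2)/C(12,3) = 27/220; then P = C(6,2)/C(13,2) = 5/26
  2 gold: C(9,2)C(3,1)/C(12,3) = 27/55; then P = C(7,2)/C(13,2) = 7/26
  3 gold: C(9,3)C(3,0)/C(12,3) = 21/55; then P = C(8,2)/C(13,2) = 14/39
P(both gold) = 1007/3432 ≈ 0.2934.

1007/3432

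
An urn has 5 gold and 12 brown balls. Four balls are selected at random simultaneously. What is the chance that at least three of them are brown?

319/476

Sum the hypergeometric tail for j = 3,…,4 brown balls.
Favorable = C(12,3)·C(5,1) + C(12,4)·C(5,0) = 1595; total = C(17,4) = 2380.
P = 1595/2380 = 319/476 ≈ 0.6702.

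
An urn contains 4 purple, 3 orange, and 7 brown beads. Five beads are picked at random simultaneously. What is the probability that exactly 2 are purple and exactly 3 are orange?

Unordered draws without replacement: count favorable combinations over C(14,5).
Favorable = C(4,2) · C(3,3) · C(7,0) = 6; total = C(14,5) = 2002.
P = 6/2002 = 3/1001 ≈ 0.0030.

3/1001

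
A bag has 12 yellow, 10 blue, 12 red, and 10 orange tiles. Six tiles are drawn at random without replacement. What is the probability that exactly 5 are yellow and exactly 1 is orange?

180/160433

Unordered draws without replacement: count favorable combinations over C(44,6).
Favorable = C(12,5) · C(10,0) · C(12,0) · C(10,1) = 7920; total = C(44,6) = 7059052.
P = 7920/7059052 = 180/160433 ≈ 0.0011.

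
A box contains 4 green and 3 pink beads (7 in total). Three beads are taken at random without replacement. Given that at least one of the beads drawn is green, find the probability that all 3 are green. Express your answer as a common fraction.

P(all 3 green) = C(4,3)/C(7,3) = 4/35; P(at least one green) = 1 − C(3,3)/C(7,3) = 34/35.
Since 'all 3 green' ⊆ 'at least one green', P(all 3 | at least one) = 4/35 / 34/35 = 2/17 ≈ 0.1176.

2/17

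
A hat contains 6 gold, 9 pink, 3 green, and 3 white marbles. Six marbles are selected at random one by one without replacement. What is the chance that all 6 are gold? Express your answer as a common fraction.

Unordered draws without replacement: count favorable combinations over C(21,6).
Favorable = C(6,6) · C(9,0) · C(3,0) · C(3,0) = 1; total = C(21,6) = 54264.
P = 1/54264 = 1/54264 ≈ 0.0000.

1/54264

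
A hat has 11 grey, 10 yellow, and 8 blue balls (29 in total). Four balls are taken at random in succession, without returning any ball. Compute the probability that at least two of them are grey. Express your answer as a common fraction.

Sum the hypergeometric tail for j = 2,…,4 grey balls.
Favorable = C(11,2)·C(18,2) + C(11,3)·C(18,1) + C(11,4)·C(18,0) = 11715; total = C(29,4) = 23751.
P = 11715/23751 = 3905/7917 ≈ 0.4932.

3905/7917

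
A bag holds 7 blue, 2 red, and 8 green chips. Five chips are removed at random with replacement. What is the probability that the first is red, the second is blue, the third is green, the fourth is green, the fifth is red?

1792/1419857

Multiply the conditional probability of each draw in order, with replacement (the composition resets each draw).
P = (2/17) · (7/17) · (8/17) · (8/17) · (2/17) = 1792/1419857 ≈ 0.0013.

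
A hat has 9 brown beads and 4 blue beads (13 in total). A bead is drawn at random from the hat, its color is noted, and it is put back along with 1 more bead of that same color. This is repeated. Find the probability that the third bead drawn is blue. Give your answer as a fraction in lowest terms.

4/13

Sum over the four possibilities for the first two draws (blue/not-blue each), tracking how the blue count and total change by +1 per draw.
P(third is blue) = 4/13 ≈ 0.3077. (In a Pólya urn every draw has the same marginal probability 4/13.)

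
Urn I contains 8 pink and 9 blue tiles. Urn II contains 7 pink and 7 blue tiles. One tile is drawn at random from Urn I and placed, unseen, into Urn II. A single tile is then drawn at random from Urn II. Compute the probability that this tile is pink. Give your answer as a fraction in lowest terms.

Condition on how many of the transferred tiles are pink (from Urn I: 8 pink of 17; then Urn II has 15 total).
  0 pink: C(8,0)C(9,1)/C(17,1) = 9/17; then P = 7/15
  1 pink: C(8,1)C(9,0)/C(17,1) = 8/17; then P = 8/15
P(pink from Urn II) = 127/255 ≈ 0.4980.

127/255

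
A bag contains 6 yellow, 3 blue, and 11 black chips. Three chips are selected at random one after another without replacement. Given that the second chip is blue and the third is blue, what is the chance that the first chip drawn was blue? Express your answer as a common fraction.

P(first=blue and the second chip is blue and the third is blue) = (3/20)·(2/19)·(1/18) = 1/1140.
P(E) = Σ over first color = 1/190 + 1/1140 + 11/1140 = 3/190.
By Bayes, P(first=blue | E) = 1/1140 / 3/190 = 1/18 ≈ 0.0556.

1/18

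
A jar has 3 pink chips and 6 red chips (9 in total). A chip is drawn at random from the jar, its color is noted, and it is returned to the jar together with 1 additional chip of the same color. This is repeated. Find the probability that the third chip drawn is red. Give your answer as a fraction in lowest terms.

2/3

Sum over the four possibilities for the first two draws (red/not-red each), tracking how the red count and total change by +1 per draw.
P(third is red) = 2/3 ≈ 0.6667. (In a Pólya urn every draw has the same marginal probability 6/9.)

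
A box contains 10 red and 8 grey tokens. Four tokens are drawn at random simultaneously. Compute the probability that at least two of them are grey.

21/34

Sum the hypergeometric tail for j = 2,…,4 grey tokens.
Favorable = C(8,2)·C(10,2) + C(8,3)·C(10,1) + C(8,4)·C(10,0) = 1890; total = C(18,4) = 3060.
P = 1890/3060 = 21/34 ≈ 0.6176.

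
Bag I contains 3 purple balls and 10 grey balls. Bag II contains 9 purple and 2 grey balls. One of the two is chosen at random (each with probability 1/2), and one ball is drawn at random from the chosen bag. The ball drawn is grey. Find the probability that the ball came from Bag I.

P(grey | Bag I) = 10/13; P(grey | Bag II) = 2/11.
P(grey) = 1/2·10/13 + 1/2·2/11 = 68/143.
By Bayes' rule, P(Bag I | grey) = 5/13 / 68/143 = 55/68 ≈ 0.8088.

55/68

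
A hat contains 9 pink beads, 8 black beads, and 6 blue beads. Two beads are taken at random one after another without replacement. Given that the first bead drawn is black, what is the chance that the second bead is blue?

3/11

After removing 1 black, the hat has 6 blue out of 22 remaining.
P(second is blue | given) = 6/22 = 3/11 ≈ 0.2727.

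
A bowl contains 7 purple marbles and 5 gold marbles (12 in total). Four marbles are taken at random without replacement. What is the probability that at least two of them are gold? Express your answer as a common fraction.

19/33

Sum the hypergeometric tail for j = 2,…,4 gold marbles.
Favorable = C(5,2)·C(7,2) + C(5,3)·C(7,1) + C(5,4)·C(7,0) = 285; total = C(12,4) = 495.
P = 285/495 = 19/33 ≈ 0.5758.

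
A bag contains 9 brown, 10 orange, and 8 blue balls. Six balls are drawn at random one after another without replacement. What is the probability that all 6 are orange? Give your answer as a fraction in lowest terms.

7/9867

Unordered draws without replacement: count favorable combinations over C(27,6).
Favorable = C(9,0) · C(10,6) · C(8,0) = 210; total = C(27,6) = 296010.
P = 210/296010 = 7/9867 ≈ 0.0007.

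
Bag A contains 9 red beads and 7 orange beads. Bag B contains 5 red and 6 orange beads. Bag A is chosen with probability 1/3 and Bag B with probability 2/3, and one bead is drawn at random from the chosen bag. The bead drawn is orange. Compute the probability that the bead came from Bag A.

77/269

P(orange | Bag A) = 7/16; P(orange | Bag B) = 6/11.
P(orange) = 1/3·7/16 + 2/3·6/11 = 269/528.
By Bayes' rule, P(Bag A | orange) = 7/48 / 269/528 = 77/269 ≈ 0.2862.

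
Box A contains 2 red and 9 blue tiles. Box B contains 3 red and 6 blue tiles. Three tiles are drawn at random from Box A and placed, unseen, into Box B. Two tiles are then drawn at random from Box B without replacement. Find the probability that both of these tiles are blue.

Condition on how many of the transferred tiles are blue (from Box A: 9 blue of 11; then Box B has 12 total).
  1 blue: C(9,1)C(2,2)/C(11,3) = 3/55; then P = C(7,2)/C(12,2) = 7/22
  2 blue: C(9,2)C(2,1)/C(11,3) = 24/55; then P = C(8,2)/C(12,2) = 14/33
  3 blue: C(9,3)C(2,0)/C(11,3) = 28/55; then P = C(9,2)/C(12,2) = 6/11
P(both blue) = 581/1210 ≈ 0.4802.

581/1210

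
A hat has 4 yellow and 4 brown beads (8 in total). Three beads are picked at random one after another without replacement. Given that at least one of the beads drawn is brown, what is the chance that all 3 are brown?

1/13

P(all 3 brown) = C(4,3)/C(8,3) = 1/14; P(at least one brown) = 1 − C(4,3)/C(8,3) = 13/14.
Since 'all 3 brown' ⊆ 'at least one brown', P(all 3 | at least one) = 1/14 / 13/14 = 1/13 ≈ 0.0769.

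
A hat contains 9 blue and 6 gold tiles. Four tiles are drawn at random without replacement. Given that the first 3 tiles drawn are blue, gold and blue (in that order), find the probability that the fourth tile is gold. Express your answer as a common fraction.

After removing 2 blue, 1 gold, the hat has 5 gold out of 12 remaining.
P(fourth is gold | given) = 5/12 ≈ 0.4167.

5/12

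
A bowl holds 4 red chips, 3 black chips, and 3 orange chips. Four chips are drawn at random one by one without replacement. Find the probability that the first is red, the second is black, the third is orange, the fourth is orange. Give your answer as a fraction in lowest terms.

1/70

Multiply the conditional probability of each draw in order, without replacement, so each draw removes one from its color and from the total.
P = (4/10) · (3/9) · (3/8) · (2/7) = 1/70 ≈ 0.0143.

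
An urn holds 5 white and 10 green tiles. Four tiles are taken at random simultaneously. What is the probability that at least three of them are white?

1/13

Sum the hypergeometric tail for j = 3,…,4 white tiles.
Favorable = C(5,3)·C(10,1) + C(5,4)·C(10,0) = 105; total = C(15,4) = 1365.
P = 105/1365 = 1/13 ≈ 0.0769.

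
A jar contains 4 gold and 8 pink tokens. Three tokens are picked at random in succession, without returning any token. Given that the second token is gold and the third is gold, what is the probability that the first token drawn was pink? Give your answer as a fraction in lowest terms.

4/5

P(first=pink and the second token is gold and the third is gold) = (8/12)·(4/11)·(3/10) = 4/55.
P(E) = Σ over first color = 1/55 + 4/55 = 1/11.
By Bayes, P(first=pink | E) = 4/55 / 1/11 = 4/5 ≈ 0.8000.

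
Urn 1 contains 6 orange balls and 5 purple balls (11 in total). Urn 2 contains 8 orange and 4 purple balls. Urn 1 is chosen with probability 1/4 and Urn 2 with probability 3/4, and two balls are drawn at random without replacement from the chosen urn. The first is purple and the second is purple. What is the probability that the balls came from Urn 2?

3/5

P(E | Urn 1) = 2/11; P(E | Urn 2) = 1/11.
P(E) = 1/4·2/11 + 3/4·1/11 = 5/44.
By Bayes' rule, P(Urn 2 | E) = 3/44 / 5/44 = 3/5 ≈ 0.6000.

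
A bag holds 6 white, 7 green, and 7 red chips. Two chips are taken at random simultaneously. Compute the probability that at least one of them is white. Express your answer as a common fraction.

Use the complement: P(at least one white) = 1 − P(no white).
P(none) = C(14,2)/C(20,2) = 91/190.
So P = 1 − 91/190 = 99/190 ≈ 0.5211.

99/190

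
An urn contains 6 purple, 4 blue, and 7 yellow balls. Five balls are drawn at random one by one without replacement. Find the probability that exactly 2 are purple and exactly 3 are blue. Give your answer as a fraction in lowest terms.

Unordered draws without replacement: count favorable combinations over C(17,5).
Favorable = C(6,2) · C(4,3) · C(7,0) = 60; total = C(17,5) = 6188.
P = 60/6188 = 15/1547 ≈ 0.0097.

15/1547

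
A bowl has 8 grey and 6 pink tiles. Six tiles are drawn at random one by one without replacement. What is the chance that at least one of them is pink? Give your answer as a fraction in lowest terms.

Use the complement: P(at least one pink) = 1 − P(no pink).
P(none) = C(8,6)/C(14,6) = 28/3003.
So P = 1 − 28/3003 = 425/429 ≈ 0.9907.

425/429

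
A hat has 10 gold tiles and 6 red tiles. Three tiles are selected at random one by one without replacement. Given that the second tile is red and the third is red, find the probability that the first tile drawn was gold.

P(first=gold and the second tile is red and the third is red) = (10/16)·(6/15)·(5/14) = 5/56.
P(E) = Σ over first color = 5/56 + 1/28 = 1/8.
By Bayes, P(first=gold | E) = 5/56 / 1/8 = 5/7 ≈ 0.7143.

5/7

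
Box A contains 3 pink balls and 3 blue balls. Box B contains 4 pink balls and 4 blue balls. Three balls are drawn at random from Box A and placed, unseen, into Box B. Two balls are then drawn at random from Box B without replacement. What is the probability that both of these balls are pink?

Condition on how many of the transferred balls are pink (from Box A: 3 pink of 6; then Box B has 11 total).
  0 pink: C(3,0)C(3,3)/C(6,3) = 1/20; then P = C(4,2)/C(11,2) = 6/55
  1 pink: C(3,1)C(3,2)/C(6,3) = 9/20; then P = C(5,2)/C(11,2) = 2/11
  2 pink: C(3,2)C(3,1)/C(6,3) = 9/20; then P = C(6,2)/C(11,2) = 3/11
  3 pink: C(3,3)C(3,0)/C(6,3) = 1/20; then P = C(7,2)/C(11,2) = 21/55
P(both pink) = 63/275 ≈ 0.2291.

63/275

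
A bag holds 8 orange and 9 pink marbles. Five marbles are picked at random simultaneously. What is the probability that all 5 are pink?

Unordered draws without replacement: count favorable combinations over C(17,5).
Favorable = C(8,0) · C(9,5) = 126; total = C(17,5) = 6188.
P = 126/6188 = 9/442 ≈ 0.0204.

9/442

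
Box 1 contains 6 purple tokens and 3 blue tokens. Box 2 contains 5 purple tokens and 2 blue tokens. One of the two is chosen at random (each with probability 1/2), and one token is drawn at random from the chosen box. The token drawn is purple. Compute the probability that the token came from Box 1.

P(purple | Box 1) = 2/3; P(purple | Box 2) = 5/7.
P(purple) = 1/2·2/3 + 1/2·5/7 = 29/42.
By Bayes' rule, P(Box 1 | purple) = 1/3 / 29/42 = 14/29 ≈ 0.4828.

14/29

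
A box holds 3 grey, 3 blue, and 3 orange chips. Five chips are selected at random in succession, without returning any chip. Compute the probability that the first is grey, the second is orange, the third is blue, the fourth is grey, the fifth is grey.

1/280

Multiply the conditional probability of each draw in order, without replacement, so each draw removes one from its color and from the total.
P = (3/9) · (3/8) · (3/7) · (2/6) · (1/5) = 1/280 ≈ 0.0036.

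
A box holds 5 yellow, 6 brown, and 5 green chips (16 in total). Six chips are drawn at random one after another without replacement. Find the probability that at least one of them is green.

49/52

Use the complement: P(at least one green) = 1 − P(no green).
P(none) = C(11,6)/C(16,6) = 462/8008.
So P = 1 − 462/8008 = 49/52 ≈ 0.9423.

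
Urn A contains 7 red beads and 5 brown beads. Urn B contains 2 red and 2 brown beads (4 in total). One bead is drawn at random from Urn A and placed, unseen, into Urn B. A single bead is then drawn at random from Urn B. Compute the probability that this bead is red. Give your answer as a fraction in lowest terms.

31/60

Condition on how many of the transferred beads are red (from Urn A: 7 red of 12; then Urn B has 5 total).
  0 red: C(7,0)C(5,1)/C(12,1) = 5/12; then P = 2/5
  1 red: C(7,1)C(5,0)/C(12,1) = 7/12; then P = 3/5
P(red from Urn B) = 31/60 ≈ 0.5167.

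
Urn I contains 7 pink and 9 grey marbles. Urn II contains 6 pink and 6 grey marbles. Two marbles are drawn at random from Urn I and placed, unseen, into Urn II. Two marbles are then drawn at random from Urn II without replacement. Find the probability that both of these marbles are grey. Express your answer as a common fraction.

63/260

Condition on how many of the transferred marbles are grey (from Urn I: 9 grey of 16; then Urn II has 14 total).
  0 grey: C(9,0)C(7,2)/C(16,2) = 7/40; then P = C(6,2)/C(14,2) = 15/91
  1 grey: C(9,1)C(7,1)/C(16,2) = 21/40; then P = C(7,2)/C(14,2) = 3/13
  2 grey: C(9,2)C(7,0)/C(16,2) = 3/10; then P = C(8,2)/C(14,2) = 4/13
P(both grey) = 63/260 ≈ 0.2423.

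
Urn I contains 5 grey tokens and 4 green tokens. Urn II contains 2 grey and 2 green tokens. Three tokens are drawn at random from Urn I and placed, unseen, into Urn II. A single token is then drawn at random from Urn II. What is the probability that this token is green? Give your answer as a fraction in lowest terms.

10/21

Condition on how many of the transferred tokens are green (from Urn I: 4 green of 9; then Urn II has 7 total).
  0 green: C(4,0)C(5,3)/C(9,3) = 5/42; then P = 2/7
  1 green: C(4,1)C(5,2)/C(9,3) = 10/21; then P = 3/7
  2 green: C(4,2)C(5,1)/C(9,3) = 5/14; then P = 4/7
  3 green: C(4,3)C(5,0)/C(9,3) = 1/21; then P = 5/7
P(green from Urn II) = 10/21 ≈ 0.4762.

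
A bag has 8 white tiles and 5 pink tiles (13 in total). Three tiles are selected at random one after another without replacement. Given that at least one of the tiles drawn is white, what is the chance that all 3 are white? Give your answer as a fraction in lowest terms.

14/69

P(all 3 white) = C(8,3)/C(13,3) = 28/143; P(at least one white) = 1 − C(5,3)/C(13,3) = 138/143.
Since 'all 3 white' ⊆ 'at least one white', P(all 3 | at least one) = 28/143 / 138/143 = 14/69 ≈ 0.2029.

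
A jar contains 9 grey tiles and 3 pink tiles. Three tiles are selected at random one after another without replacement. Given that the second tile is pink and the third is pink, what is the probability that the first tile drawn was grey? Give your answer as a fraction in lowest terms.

9/10

P(first=grey and the second tile is pink and the third is pink) = (9/12)·(3/11)·(2/10) = 9/220.
P(E) = Σ over first color = 9/220 + 1/220 = 1/22.
By Bayes, P(first=grey | E) = 9/220 / 1/22 = 9/10 ≈ 0.9000.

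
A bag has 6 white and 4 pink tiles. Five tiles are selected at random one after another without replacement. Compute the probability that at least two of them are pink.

Sum the hypergeometric tail for j = 2,…,4 pink tiles.
Favorable = C(4,2)·C(6,3) + C(4,3)·C(6,2) + C(4,4)·C(6,1) = 186; total = C(10,5) = 252.
P = 186/252 = 31/42 ≈ 0.7381.

31/42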